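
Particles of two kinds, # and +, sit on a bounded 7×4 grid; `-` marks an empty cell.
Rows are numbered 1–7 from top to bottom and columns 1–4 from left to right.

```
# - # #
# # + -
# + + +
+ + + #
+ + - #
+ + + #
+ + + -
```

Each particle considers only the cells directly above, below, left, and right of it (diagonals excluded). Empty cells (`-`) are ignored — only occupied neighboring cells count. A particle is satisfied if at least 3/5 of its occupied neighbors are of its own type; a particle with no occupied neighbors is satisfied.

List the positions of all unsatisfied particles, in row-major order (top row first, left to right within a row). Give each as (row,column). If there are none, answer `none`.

(1,3), (2,2), (2,3), (3,1), (3,2), (3,4), (4,4), (6,4)

(1,1)# 1/1 satisfied
(1,3)# 1/2 not
(1,4)# 1/1 satisfied
(2,1)# 3/3 satisfied
(2,2)# 1/3 not
(2,3)+ 1/3 not
(3,1)# 1/3 not
(3,2)+ 2/4 not
(3,3)+ 4/4 satisfied
(3,4)+ 1/2 not
(4,1)+ 2/3 satisfied
(4,2)+ 4/4 satisfied
(4,3)+ 2/3 satisfied
(4,4)# 1/3 not
(5,1)+ 3/3 satisfied
(5,2)+ 3/3 satisfied
(5,4)# 2/2 satisfied
(6,1)+ 3/3 satisfied
(6,2)+ 4/4 satisfied
(6,3)+ 2/3 satisfied
(6,4)# 1/2 not
(7,1)+ 2/2 satisfied
(7,2)+ 3/3 satisfied
(7,3)+ 2/2 satisfied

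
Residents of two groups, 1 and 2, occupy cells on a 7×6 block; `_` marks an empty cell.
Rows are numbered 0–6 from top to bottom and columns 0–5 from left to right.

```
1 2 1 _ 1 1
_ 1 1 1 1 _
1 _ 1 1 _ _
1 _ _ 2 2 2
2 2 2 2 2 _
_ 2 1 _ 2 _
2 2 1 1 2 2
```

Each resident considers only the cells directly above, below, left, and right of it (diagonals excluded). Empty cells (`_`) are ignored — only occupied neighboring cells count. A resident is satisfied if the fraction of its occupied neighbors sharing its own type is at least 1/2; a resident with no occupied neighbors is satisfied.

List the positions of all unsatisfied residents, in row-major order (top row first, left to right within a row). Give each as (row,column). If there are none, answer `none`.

(0,0)1 0/1 not
(0,1)2 0/3 not
(0,2)1 1/2 satisfied
(0,4)1 2/2 satisfied
(0,5)1 1/1 satisfied
(1,1)1 1/2 satisfied
(1,2)1 4/4 satisfied
(1,3)1 3/3 satisfied
(1,4)1 2/2 satisfied
(2,0)1 1/1 satisfied
(2,2)1 2/2 satisfied
(2,3)1 2/3 satisfied
(3,0)1 1/2 satisfied
(3,3)2 2/3 satisfied
(3,4)2 3/3 satisfied
(3,5)2 1/1 satisfied
(4,0)2 1/2 satisfied
(4,1)2 3/3 satisfied
(4,2)2 2/3 satisfied
(4,3)2 3/3 satisfied
(4,4)2 3/3 satisfied
(5,1)2 2/3 satisfied
(5,2)1 1/3 not
(5,4)2 2/2 satisfied
(6,0)2 1/1 satisfied
(6,1)2 2/3 satisfied
(6,2)1 2/3 satisfied
(6,3)1 1/2 satisfied
(6,4)2 2/3 satisfied
(6,5)2 1/1 satisfied

(0,0), (0,1), (5,2)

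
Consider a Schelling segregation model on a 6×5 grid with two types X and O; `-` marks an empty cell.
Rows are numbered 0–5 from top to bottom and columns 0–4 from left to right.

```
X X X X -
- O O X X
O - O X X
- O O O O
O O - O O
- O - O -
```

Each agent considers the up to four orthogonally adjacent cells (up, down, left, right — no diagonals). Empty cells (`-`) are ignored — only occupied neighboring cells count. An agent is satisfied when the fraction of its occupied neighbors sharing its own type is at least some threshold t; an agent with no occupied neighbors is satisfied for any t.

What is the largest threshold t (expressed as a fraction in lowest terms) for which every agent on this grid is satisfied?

(0,0)X 1/1
(0,1)X 2/3
(0,2)X 2/3
(0,3)X 2/2
(1,1)O 1/2
(1,2)O 2/4
(1,3)X 3/4
(1,4)X 2/2
(2,0)O — no occupied neighbors
(2,2)O 2/3
(2,3)X 2/4
(2,4)X 2/3
(3,1)O 2/2
(3,2)O 3/3
(3,3)O 3/4
(3,4)O 2/3
(4,0)O 1/1
(4,1)O 3/3
(4,3)O 3/3
(4,4)O 2/2
(5,1)O 1/1
(5,3)O 1/1
The smallest same-type fraction is 1/2 at (1,1), which reduces to 1/2. Any threshold above that leaves this agent unsatisfied.

1/2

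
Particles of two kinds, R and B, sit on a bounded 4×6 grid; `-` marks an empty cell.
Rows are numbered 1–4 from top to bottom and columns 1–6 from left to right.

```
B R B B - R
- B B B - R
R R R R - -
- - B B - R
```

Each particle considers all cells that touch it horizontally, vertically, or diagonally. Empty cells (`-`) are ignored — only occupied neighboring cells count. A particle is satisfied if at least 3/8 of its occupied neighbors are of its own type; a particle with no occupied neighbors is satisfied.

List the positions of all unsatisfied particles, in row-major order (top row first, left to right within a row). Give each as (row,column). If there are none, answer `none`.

Row 1: (1,1)B 1/2 ok · (1,2)R 0/4 unhappy · (1,3)B 4/5 ok · (1,4)B 3/3 ok · (1,6)R 1/1 ok
Row 2: (2,2)B 3/7 ok · (2,3)B 4/8 ok · (2,4)B 3/5 ok · (2,6)R 1/1 ok
Row 3: (3,1)R 1/2 ok · (3,2)R 2/5 ok · (3,3)R 2/7 unhappy · (3,4)R 1/5 unhappy
Row 4: (4,3)B 1/4 unhappy · (4,4)B 1/3 unhappy · (4,6)R 0/0 ok

(1,2), (3,3), (3,4), (4,3), (4,4)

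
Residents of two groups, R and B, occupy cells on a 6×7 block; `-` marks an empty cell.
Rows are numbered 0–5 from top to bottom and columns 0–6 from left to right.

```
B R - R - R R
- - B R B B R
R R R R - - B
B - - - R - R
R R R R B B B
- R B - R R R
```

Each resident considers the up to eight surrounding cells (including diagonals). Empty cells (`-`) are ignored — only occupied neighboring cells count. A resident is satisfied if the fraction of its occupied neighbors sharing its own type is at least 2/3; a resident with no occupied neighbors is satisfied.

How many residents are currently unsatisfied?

25

Row 0: (0,0)B 0/1 unhappy · (0,1)R 0/2 unhappy · (0,3)R 1/3 unhappy · (0,5)R 2/4 unhappy · (0,6)R 2/3 ok
Row 1: (1,2)B 0/6 unhappy · (1,3)R 3/5 unhappy · (1,4)B 1/5 unhappy · (1,5)B 2/5 unhappy · (1,6)R 2/4 unhappy
Row 2: (2,0)R 1/2 unhappy · (2,1)R 2/4 unhappy · (2,2)R 3/4 ok · (2,3)R 3/5 unhappy · (2,6)B 1/3 unhappy
Row 3: (3,0)B 0/4 unhappy · (3,4)R 2/4 unhappy · (3,6)R 0/3 unhappy
Row 4: (4,0)R 2/3 ok · (4,1)R 3/5 unhappy · (4,2)R 3/4 ok · (4,3)R 3/5 unhappy · (4,4)B 1/5 unhappy · (4,5)B 2/7 unhappy · (4,6)B 1/4 unhappy
Row 5: (5,1)R 3/4 ok · (5,2)B 0/4 unhappy · (5,4)R 2/4 unhappy · (5,5)R 2/5 unhappy · (5,6)R 1/3 unhappy
Unsatisfied: (0,0), (0,1), (0,3), (0,5), (1,2), (1,3), (1,4), (1,5), (1,6), (2,0), (2,1), (2,3), (2,6), (3,0), (3,4), (3,6), (4,1), (4,3), (4,4), (4,5), (4,6), (5,2), (5,4), (5,5), (5,6) — 25 in total.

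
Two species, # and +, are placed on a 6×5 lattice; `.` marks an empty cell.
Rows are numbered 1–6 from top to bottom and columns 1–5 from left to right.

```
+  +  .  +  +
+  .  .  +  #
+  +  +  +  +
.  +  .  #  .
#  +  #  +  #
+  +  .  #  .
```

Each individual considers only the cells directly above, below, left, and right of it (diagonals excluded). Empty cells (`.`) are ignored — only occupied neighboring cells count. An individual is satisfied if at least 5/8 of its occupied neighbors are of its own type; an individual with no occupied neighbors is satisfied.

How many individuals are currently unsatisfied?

11

Row 1: (1,1)+ 2/2 ✓ · (1,2)+ 1/1 ✓ · (1,4)+ 2/2 ✓ · (1,5)+ 1/2 ✗
Row 2: (2,1)+ 2/2 ✓ · (2,4)+ 2/3 ✓ · (2,5)# 0/3 ✗
Row 3: (3,1)+ 2/2 ✓ · (3,2)+ 3/3 ✓ · (3,3)+ 2/2 ✓ · (3,4)+ 3/4 ✓ · (3,5)+ 1/2 ✗
Row 4: (4,2)+ 2/2 ✓ · (4,4)# 0/2 ✗
Row 5: (5,1)# 0/2 ✗ · (5,2)+ 2/4 ✗ · (5,3)# 0/2 ✗ · (5,4)+ 0/4 ✗ · (5,5)# 0/1 ✗
Row 6: (6,1)+ 1/2 ✗ · (6,2)+ 2/2 ✓ · (6,4)# 0/1 ✗
Unsatisfied: (1,5), (2,5), (3,5), (4,4), (5,1), (5,2), (5,3), (5,4), (5,5), (6,1), (6,4) — 11 in total.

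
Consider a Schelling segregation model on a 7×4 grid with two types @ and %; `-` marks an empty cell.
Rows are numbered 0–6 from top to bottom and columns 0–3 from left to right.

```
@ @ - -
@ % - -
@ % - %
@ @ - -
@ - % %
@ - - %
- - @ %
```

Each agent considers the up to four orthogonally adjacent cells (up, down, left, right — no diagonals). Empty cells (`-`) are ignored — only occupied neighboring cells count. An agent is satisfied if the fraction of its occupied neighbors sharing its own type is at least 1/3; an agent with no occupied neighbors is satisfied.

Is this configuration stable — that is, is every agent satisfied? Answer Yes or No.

No

Row 0: (0,0)@ 2/2 satisfied · (0,1)@ 1/2 satisfied
Row 1: (1,0)@ 2/3 satisfied · (1,1)% 1/3 satisfied
Row 2: (2,0)@ 2/3 satisfied · (2,1)% 1/3 satisfied · (2,3)% 0/0 satisfied
Row 3: (3,0)@ 3/3 satisfied · (3,1)@ 1/2 satisfied
Row 4: (4,0)@ 2/2 satisfied · (4,2)% 1/1 satisfied · (4,3)% 2/2 satisfied
Row 5: (5,0)@ 1/1 satisfied · (5,3)% 2/2 satisfied
Row 6: (6,2)@ 0/1 not · (6,3)% 1/2 satisfied
For instance (6,2) has only 0/1 same-type neighbors, below 1/3.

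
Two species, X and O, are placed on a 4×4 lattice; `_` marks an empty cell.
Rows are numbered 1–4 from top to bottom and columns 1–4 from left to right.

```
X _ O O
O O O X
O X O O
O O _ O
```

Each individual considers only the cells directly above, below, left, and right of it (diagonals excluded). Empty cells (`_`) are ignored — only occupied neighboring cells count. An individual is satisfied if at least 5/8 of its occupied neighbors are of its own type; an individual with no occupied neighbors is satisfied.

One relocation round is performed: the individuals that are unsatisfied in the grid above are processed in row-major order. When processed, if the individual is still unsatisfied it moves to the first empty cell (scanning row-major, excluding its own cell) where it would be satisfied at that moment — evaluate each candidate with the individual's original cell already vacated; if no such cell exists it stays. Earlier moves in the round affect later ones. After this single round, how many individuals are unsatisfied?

Initially unsatisfied (in order): (1,1), (1,4), (2,4), (3,2), (4,2).
  (1,1): no empty cell satisfies it; stays.
  (1,4) → (1,2).
  (2,4): no empty cell satisfies it; stays.
  (3,2): no empty cell satisfies it; stays.
  (4,2) → (4,3).
Resulting grid:
X O O _
O O O X
O X O O
O _ O O
Unsatisfied now: (1,1), (2,4), (3,2).

3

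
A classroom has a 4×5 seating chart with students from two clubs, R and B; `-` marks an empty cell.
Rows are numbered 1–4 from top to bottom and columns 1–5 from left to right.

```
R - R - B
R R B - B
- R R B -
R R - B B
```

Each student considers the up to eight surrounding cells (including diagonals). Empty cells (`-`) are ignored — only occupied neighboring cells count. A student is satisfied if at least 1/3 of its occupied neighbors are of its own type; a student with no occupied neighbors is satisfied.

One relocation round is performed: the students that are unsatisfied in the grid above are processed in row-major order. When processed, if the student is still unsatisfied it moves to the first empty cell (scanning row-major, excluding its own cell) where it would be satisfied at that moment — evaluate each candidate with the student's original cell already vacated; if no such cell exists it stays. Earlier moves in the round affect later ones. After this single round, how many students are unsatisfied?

0

Initially unsatisfied (in order): (2,3).
  (2,3) → (1,4).
Resulting grid:
R - R B B
R R - - B
- R R B -
R R - B B
All satisfied now.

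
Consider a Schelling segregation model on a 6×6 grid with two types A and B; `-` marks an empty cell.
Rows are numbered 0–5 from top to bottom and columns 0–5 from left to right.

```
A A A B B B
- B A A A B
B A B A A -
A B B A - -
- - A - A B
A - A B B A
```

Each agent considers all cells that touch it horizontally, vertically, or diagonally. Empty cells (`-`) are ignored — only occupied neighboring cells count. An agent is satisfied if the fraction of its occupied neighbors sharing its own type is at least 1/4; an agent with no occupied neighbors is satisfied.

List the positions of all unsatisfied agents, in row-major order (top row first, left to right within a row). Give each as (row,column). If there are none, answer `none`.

(0,3)

Row 0: (0,0)A 1/2 ok · (0,1)A 3/4 ok · (0,2)A 3/5 ok · (0,3)B 1/5 unhappy · (0,4)B 3/5 ok · (0,5)B 2/3 ok
Row 1: (1,1)B 2/7 ok · (1,2)A 5/8 ok · (1,3)A 5/8 ok · (1,4)A 3/7 ok · (1,5)B 2/4 ok
Row 2: (2,0)B 2/4 ok · (2,1)A 2/7 ok · (2,2)B 3/8 ok · (2,3)A 5/7 ok · (2,4)A 4/5 ok
Row 3: (3,0)A 1/3 ok · (3,1)B 3/6 ok · (3,2)B 2/6 ok · (3,3)A 4/6 ok
Row 4: (4,2)A 2/5 ok · (4,4)A 2/5 ok · (4,5)B 1/3 ok
Row 5: (5,0)A 0/0 ok · (5,2)A 1/2 ok · (5,3)B 1/4 ok · (5,4)B 2/4 ok · (5,5)A 1/3 ok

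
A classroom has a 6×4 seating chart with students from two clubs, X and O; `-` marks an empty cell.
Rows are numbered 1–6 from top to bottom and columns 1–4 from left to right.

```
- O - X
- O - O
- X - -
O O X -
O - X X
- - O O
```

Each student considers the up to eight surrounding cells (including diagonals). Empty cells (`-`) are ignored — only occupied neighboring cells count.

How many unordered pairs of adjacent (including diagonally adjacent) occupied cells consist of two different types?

Scan each occupied cell's neighbors to the right and below (and the two forward diagonals) so each pair is counted once.
Row 1: O(1,2)–O(2,2)= X(1,4)–O(2,4)≠  → 1/2 unlike.
Row 2: O(2,2)–X(3,2)≠  → 1/1 unlike.
Row 3: X(3,2)–O(4,2)≠ X(3,2)–X(4,3)= X(3,2)–O(4,1)≠  → 2/3 unlike.
Row 4: O(4,1)–O(4,2)= O(4,1)–O(5,1)= O(4,2)–X(4,3)≠ O(4,2)–X(5,3)≠ O(4,2)–O(5,1)= X(4,3)–X(5,3)= X(4,3)–X(5,4)=  → 2/7 unlike.
Row 5: X(5,3)–X(5,4)= X(5,3)–O(6,3)≠ X(5,3)–O(6,4)≠ X(5,4)–O(6,4)≠ X(5,4)–O(6,3)≠  → 4/5 unlike.
Row 6: O(6,3)–O(6,4)=  → 0/1 unlike.
Total adjacent occupied pairs: 19; unlike-type pairs: 10.

10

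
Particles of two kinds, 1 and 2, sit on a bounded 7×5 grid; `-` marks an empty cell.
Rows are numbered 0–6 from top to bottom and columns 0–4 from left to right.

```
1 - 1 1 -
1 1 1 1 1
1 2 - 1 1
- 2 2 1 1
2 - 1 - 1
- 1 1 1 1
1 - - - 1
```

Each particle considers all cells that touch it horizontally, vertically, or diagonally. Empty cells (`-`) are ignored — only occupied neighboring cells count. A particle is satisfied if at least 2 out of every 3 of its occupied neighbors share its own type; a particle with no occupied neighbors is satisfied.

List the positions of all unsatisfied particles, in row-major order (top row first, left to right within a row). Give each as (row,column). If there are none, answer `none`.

(2,0), (2,1), (3,1), (3,2), (4,0)

Row 0: (0,0)1 2/2 satisfied · (0,2)1 4/4 satisfied · (0,3)1 4/4 satisfied
Row 1: (1,0)1 3/4 satisfied · (1,1)1 5/6 satisfied · (1,2)1 5/6 satisfied · (1,3)1 6/6 satisfied · (1,4)1 4/4 satisfied
Row 2: (2,0)1 2/4 not · (2,1)2 2/6 not · (2,3)1 6/7 satisfied · (2,4)1 5/5 satisfied
Row 3: (3,1)2 3/5 not · (3,2)2 2/5 not · (3,3)1 5/6 satisfied · (3,4)1 4/4 satisfied
Row 4: (4,0)2 1/2 not · (4,2)1 4/6 satisfied · (4,4)1 4/4 satisfied
Row 5: (5,1)1 3/4 satisfied · (5,2)1 3/3 satisfied · (5,3)1 5/5 satisfied · (5,4)1 3/3 satisfied
Row 6: (6,0)1 1/1 satisfied · (6,4)1 2/2 satisfied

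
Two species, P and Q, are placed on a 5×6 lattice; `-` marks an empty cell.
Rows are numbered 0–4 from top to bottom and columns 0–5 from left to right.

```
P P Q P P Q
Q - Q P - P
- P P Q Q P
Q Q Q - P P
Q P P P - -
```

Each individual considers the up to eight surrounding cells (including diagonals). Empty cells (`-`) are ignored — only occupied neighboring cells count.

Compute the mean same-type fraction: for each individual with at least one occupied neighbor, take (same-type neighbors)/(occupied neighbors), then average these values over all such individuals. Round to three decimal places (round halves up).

0.412

Row 0: (0,0)P 1/2 · (0,1)P 1/4 · (0,2)Q 1/4 · (0,3)P 2/4 · (0,4)P 3/4 · (0,5)Q 0/2
Row 1: (1,0)Q 0/3 · (1,2)Q 2/7 · (1,3)P 3/7 · (1,5)P 2/4
Row 2: (2,1)P 1/6 · (2,2)P 2/6 · (2,3)Q 3/6 · (2,4)Q 1/6 · (2,5)P 3/4
Row 3: (3,0)Q 2/4 · (3,1)Q 3/7 · (3,2)Q 2/7 · (3,4)P 3/5 · (3,5)P 2/3
Row 4: (4,0)Q 2/3 · (4,1)P 1/5 · (4,2)P 2/4 · (4,3)P 2/3
Sum over 24 individuals: 1/2 + 1/4 + 1/4 + 2/4 + 3/4 + 0/2 + 0/3 + 2/7 + 3/7 + 2/4 + 1/6 + 2/6 + 3/6 + 1/6 + 3/4 + 2/4 + 3/7 + 2/7 + 3/5 + 2/3 + 2/3 + 1/5 + 2/4 + 2/3 = 1039/105; mean = 1039/105 ÷ 24 = 1039/2520 = 0.412301… → 0.412.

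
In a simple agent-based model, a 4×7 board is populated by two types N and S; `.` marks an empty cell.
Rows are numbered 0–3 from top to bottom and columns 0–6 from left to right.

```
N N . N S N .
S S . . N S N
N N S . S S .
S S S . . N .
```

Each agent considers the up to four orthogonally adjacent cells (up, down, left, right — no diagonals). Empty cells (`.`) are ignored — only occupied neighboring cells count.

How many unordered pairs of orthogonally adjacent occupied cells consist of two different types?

Scan each occupied cell's neighbors to the right and below so each pair is counted once.
From row 0: 6 unlike of 7 pairs (running 6/7).
From row 1: 5 unlike of 7 pairs (running 11/14).
From row 2: 4 unlike of 7 pairs (running 15/21).
From row 3: 0 unlike of 2 pairs (running 15/23).
Total adjacent occupied pairs: 23; unlike-type pairs: 15.

15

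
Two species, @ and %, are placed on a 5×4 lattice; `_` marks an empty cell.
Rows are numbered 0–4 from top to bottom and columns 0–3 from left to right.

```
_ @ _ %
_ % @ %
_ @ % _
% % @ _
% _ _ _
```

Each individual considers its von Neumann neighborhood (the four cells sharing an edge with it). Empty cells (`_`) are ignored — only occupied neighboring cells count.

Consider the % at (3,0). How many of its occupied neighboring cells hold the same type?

Occupied neighbors of (3,0): (4,0)=%, (3,1)=%.
Same type (%): 2 of 2.

2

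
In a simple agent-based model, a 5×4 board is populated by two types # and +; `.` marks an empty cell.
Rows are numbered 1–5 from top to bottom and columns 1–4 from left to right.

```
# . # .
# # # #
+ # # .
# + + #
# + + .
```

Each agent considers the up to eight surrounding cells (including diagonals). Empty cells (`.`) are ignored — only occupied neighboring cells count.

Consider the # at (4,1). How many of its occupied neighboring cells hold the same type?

2

Occupied neighbors of (4,1): (3,1)=+, (3,2)=#, (4,2)=+, (5,1)=#, (5,2)=+.
Same type (#): 2 of 5.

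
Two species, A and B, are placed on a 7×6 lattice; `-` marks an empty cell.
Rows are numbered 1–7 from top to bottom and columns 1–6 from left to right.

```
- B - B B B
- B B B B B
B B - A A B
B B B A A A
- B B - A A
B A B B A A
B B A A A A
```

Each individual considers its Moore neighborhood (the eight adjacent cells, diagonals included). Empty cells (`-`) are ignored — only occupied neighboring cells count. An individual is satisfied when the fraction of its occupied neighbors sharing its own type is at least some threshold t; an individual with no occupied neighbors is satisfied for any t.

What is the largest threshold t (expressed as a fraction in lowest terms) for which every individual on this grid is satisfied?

1/7

Row 1: (1,2)B 2/2 · (1,4)B 4/4 · (1,5)B 5/5 · (1,6)B 3/3
Row 2: (2,2)B 4/4 · (2,3)B 5/6 · (2,4)B 4/6 · (2,5)B 6/8 · (2,6)B 4/5
Row 3: (3,1)B 4/4 · (3,2)B 6/6 · (3,4)A 3/7 · (3,5)A 4/8 · (3,6)B 2/5
Row 4: (4,1)B 4/4 · (4,2)B 6/6 · (4,3)B 4/6 · (4,4)A 4/6 · (4,5)A 6/7 · (4,6)A 4/5
Row 5: (5,2)B 6/7 · (5,3)B 5/7 · (5,5)A 6/7 · (5,6)A 5/5
Row 6: (6,1)B 3/4 · (6,2)A 1/7 · (6,3)B 4/7 · (6,4)B 2/7 · (6,5)A 6/7 · (6,6)A 5/5
Row 7: (7,1)B 2/3 · (7,2)B 3/5 · (7,3)A 2/5 · (7,4)A 3/5 · (7,5)A 4/5 · (7,6)A 3/3
The smallest same-type fraction is 1/7 at (6,2), which reduces to 1/7. Any threshold above that leaves this individual unsatisfied.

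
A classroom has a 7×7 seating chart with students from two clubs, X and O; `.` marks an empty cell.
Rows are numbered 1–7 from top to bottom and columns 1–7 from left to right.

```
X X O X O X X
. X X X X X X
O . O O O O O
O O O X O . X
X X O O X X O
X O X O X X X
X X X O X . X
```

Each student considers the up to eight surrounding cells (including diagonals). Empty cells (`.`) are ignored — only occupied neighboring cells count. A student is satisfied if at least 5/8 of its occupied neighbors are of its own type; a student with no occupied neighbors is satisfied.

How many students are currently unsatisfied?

Row 1: (1,1)X 2/2 ✓ · (1,2)X 3/4 ✓ · (1,3)O 0/5 ✗ · (1,4)X 3/5 ✗ · (1,5)O 0/5 ✗ · (1,6)X 4/5 ✓ · (1,7)X 3/3 ✓
Row 2: (2,2)X 3/6 ✗ · (2,3)X 4/7 ✗ · (2,4)X 3/8 ✗ · (2,5)X 4/8 ✗ · (2,6)X 4/8 ✗ · (2,7)X 3/5 ✗
Row 3: (3,1)O 2/3 ✓ · (3,3)O 3/7 ✗ · (3,4)O 4/8 ✗ · (3,5)O 3/7 ✗ · (3,6)O 3/7 ✗ · (3,7)O 1/4 ✗
Row 4: (4,1)O 2/4 ✗ · (4,2)O 5/7 ✓ · (4,3)O 5/7 ✓ · (4,4)X 1/8 ✗ · (4,5)O 4/7 ✗ · (4,7)X 1/4 ✗
Row 5: (5,1)X 2/5 ✗ · (5,2)X 3/8 ✗ · (5,3)O 5/8 ✓ · (5,4)O 4/8 ✗ · (5,5)X 4/7 ✗ · (5,6)X 5/7 ✓ · (5,7)O 0/4 ✗
Row 6: (6,1)X 4/5 ✓ · (6,2)O 1/8 ✗ · (6,3)X 3/8 ✗ · (6,4)O 3/8 ✗ · (6,5)X 4/7 ✗ · (6,6)X 6/7 ✓ · (6,7)X 3/4 ✓
Row 7: (7,1)X 2/3 ✓ · (7,2)X 4/5 ✓ · (7,3)X 2/5 ✗ · (7,4)O 1/5 ✗ · (7,5)X 2/4 ✗ · (7,7)X 2/2 ✓
Unsatisfied: (1,3), (1,4), (1,5), (2,2), (2,3), (2,4), (2,5), (2,6), (2,7), (3,3), (3,4), (3,5), (3,6), (3,7), (4,1), (4,4), (4,5), (4,7), (5,1), (5,2), (5,4), (5,5), (5,7), (6,2), (6,3), (6,4), (6,5), (7,3), (7,4), (7,5) — 30 in total.

30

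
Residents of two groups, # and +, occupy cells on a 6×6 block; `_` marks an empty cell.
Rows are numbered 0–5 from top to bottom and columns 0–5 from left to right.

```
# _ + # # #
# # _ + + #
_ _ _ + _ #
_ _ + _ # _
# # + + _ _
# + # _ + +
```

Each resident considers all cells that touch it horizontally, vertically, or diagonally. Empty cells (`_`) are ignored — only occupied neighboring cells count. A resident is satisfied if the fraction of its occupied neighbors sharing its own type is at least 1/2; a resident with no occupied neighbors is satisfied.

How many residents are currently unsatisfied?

6

Row 0: (0,0)# 2/2 ✓ · (0,2)+ 1/3 ✗ · (0,3)# 1/4 ✗ · (0,4)# 3/5 ✓ · (0,5)# 2/3 ✓
Row 1: (1,0)# 2/2 ✓ · (1,1)# 2/3 ✓ · (1,3)+ 3/5 ✓ · (1,4)+ 2/7 ✗ · (1,5)# 3/4 ✓
Row 2: (2,3)+ 3/4 ✓ · (2,5)# 2/3 ✓
Row 3: (3,2)+ 3/4 ✓ · (3,4)# 1/3 ✗
Row 4: (4,0)# 2/3 ✓ · (4,1)# 3/6 ✓ · (4,2)+ 3/5 ✓ · (4,3)+ 3/5 ✓
Row 5: (5,0)# 2/3 ✓ · (5,1)+ 1/5 ✗ · (5,2)# 1/4 ✗ · (5,4)+ 2/2 ✓ · (5,5)+ 1/1 ✓
Unsatisfied: (0,2), (0,3), (1,4), (3,4), (5,1), (5,2) — 6 in total.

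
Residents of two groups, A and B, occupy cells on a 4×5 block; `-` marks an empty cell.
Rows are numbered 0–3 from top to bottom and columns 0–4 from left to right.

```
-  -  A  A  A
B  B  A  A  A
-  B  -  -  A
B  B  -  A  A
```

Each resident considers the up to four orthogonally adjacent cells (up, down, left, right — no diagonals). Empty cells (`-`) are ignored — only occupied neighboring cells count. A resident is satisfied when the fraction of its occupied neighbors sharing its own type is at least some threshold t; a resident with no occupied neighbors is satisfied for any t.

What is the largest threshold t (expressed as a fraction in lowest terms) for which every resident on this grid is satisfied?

2/3

Row 0: (0,2)A 2/2 · (0,3)A 3/3 · (0,4)A 2/2
Row 1: (1,0)B 1/1 · (1,1)B 2/3 · (1,2)A 2/3 · (1,3)A 3/3 · (1,4)A 3/3
Row 2: (2,1)B 2/2 · (2,4)A 2/2
Row 3: (3,0)B 1/1 · (3,1)B 2/2 · (3,3)A 1/1 · (3,4)A 2/2
The smallest same-type fraction is 2/3 at (1,1), which reduces to 2/3. Any threshold above that leaves this resident unsatisfied.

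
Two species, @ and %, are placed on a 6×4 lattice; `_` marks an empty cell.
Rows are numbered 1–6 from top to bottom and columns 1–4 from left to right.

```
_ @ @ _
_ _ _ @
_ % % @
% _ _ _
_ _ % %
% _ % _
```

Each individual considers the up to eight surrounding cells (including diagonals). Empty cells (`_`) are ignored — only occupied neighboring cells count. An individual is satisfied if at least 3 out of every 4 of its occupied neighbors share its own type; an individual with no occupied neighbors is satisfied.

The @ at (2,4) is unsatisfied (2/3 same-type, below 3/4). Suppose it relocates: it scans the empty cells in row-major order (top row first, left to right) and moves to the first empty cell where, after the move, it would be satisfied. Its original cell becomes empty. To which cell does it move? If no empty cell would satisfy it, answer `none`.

Vacating (2,4). Empty cells in order:
  (1,1): 1/1 same-type → satisfied — stop here.

(1,1)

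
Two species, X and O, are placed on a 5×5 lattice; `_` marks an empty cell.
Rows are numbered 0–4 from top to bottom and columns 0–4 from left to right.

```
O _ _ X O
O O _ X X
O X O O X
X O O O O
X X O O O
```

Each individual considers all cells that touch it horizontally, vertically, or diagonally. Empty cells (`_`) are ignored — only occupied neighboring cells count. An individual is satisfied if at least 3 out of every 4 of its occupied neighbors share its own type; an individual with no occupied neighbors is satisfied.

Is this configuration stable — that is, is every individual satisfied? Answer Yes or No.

No

Row 0: (0,0)O 2/2 ok · (0,3)X 2/3 unhappy · (0,4)O 0/3 unhappy
Row 1: (1,0)O 3/4 ok · (1,1)O 4/5 ok · (1,3)X 3/6 unhappy · (1,4)X 3/5 unhappy
Row 2: (2,0)O 3/5 unhappy · (2,1)X 1/7 unhappy · (2,2)O 5/7 unhappy · (2,3)O 4/7 unhappy · (2,4)X 2/5 unhappy
Row 3: (3,0)X 3/5 unhappy · (3,1)O 4/8 unhappy · (3,2)O 6/8 ok · (3,3)O 7/8 ok · (3,4)O 4/5 ok
Row 4: (4,0)X 2/3 unhappy · (4,1)X 2/5 unhappy · (4,2)O 4/5 ok · (4,3)O 5/5 ok · (4,4)O 3/3 ok
For instance (0,3) has only 2/3 same-type neighbors, below 3/4.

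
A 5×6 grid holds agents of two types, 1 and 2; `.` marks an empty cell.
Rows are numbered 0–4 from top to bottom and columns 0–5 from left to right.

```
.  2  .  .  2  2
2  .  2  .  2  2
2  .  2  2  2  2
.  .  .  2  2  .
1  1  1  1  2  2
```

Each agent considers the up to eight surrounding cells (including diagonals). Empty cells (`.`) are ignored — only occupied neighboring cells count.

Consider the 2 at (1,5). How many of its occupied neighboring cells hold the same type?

Occupied neighbors of (1,5): (0,4)=2, (0,5)=2, (1,4)=2, (2,4)=2, (2,5)=2.
Same type (2): 5 of 5.

5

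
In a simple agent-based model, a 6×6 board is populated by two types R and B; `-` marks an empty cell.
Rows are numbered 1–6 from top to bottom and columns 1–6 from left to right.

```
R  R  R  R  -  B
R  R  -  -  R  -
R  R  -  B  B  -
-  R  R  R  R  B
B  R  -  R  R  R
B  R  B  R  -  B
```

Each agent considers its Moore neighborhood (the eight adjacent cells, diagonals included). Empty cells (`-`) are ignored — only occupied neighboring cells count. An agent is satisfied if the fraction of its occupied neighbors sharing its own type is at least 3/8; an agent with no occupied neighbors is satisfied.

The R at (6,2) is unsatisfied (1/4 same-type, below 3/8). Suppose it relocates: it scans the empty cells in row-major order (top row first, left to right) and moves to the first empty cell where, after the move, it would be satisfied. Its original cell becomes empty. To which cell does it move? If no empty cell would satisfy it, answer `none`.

(1,5)

Vacating (6,2). Empty cells in order:
  (1,5): 2/3 same-type → satisfied — stop here.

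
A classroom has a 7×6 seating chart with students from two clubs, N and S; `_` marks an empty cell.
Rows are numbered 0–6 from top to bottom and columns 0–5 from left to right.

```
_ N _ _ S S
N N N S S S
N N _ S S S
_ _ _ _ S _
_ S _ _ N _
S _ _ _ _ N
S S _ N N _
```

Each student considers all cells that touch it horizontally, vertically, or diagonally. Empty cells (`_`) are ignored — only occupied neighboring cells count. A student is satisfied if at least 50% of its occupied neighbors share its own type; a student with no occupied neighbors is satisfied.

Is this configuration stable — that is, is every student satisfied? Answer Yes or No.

Yes

Row 0: (0,1)N 3/3 ✓ · (0,4)S 4/4 ✓ · (0,5)S 3/3 ✓
Row 1: (1,0)N 4/4 ✓ · (1,1)N 5/5 ✓ · (1,2)N 3/5 ✓ · (1,3)S 4/5 ✓ · (1,4)S 7/7 ✓ · (1,5)S 5/5 ✓
Row 2: (2,0)N 3/3 ✓ · (2,1)N 4/4 ✓ · (2,3)S 4/5 ✓ · (2,4)S 6/6 ✓ · (2,5)S 4/4 ✓
Row 3: (3,4)S 3/4 ✓
Row 4: (4,1)S 1/1 ✓ · (4,4)N 1/2 ✓
Row 5: (5,0)S 3/3 ✓ · (5,5)N 2/2 ✓
Row 6: (6,0)S 2/2 ✓ · (6,1)S 2/2 ✓ · (6,3)N 1/1 ✓ · (6,4)N 2/2 ✓
All meet the threshold, so the configuration is stable.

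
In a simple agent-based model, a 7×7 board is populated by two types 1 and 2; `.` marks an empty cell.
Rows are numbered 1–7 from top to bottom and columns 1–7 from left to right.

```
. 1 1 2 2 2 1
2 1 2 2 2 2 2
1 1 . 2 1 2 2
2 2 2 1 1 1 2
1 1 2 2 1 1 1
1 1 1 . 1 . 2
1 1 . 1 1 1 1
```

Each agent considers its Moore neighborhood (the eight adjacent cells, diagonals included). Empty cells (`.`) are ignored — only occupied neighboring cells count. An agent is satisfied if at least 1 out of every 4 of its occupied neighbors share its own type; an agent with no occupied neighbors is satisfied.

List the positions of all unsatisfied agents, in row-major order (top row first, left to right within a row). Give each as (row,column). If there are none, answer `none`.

Row 1: (1,2)1 2/4 satisfied · (1,3)1 2/5 satisfied · (1,4)2 4/5 satisfied · (1,5)2 5/5 satisfied · (1,6)2 4/5 satisfied · (1,7)1 0/3 not
Row 2: (2,1)2 0/4 not · (2,2)1 4/6 satisfied · (2,3)2 3/7 satisfied · (2,4)2 5/7 satisfied · (2,5)2 7/8 satisfied · (2,6)2 6/8 satisfied · (2,7)2 4/5 satisfied
Row 3: (3,1)1 2/5 satisfied · (3,2)1 2/7 satisfied · (3,4)2 4/7 satisfied · (3,5)1 3/8 satisfied · (3,6)2 5/8 satisfied · (3,7)2 4/5 satisfied
Row 4: (4,1)2 1/5 not · (4,2)2 3/7 satisfied · (4,3)2 4/7 satisfied · (4,4)1 3/7 satisfied · (4,5)1 5/8 satisfied · (4,6)1 5/8 satisfied · (4,7)2 2/5 satisfied
Row 5: (5,1)1 3/5 satisfied · (5,2)1 4/8 satisfied · (5,3)2 3/7 satisfied · (5,4)2 2/7 satisfied · (5,5)1 5/6 satisfied · (5,6)1 5/7 satisfied · (5,7)1 2/4 satisfied
Row 6: (6,1)1 5/5 satisfied · (6,2)1 6/7 satisfied · (6,3)1 4/6 satisfied · (6,5)1 5/6 satisfied · (6,7)2 0/4 not
Row 7: (7,1)1 3/3 satisfied · (7,2)1 4/4 satisfied · (7,4)1 3/3 satisfied · (7,5)1 3/3 satisfied · (7,6)1 3/4 satisfied · (7,7)1 1/2 satisfied

(1,7), (2,1), (4,1), (6,7)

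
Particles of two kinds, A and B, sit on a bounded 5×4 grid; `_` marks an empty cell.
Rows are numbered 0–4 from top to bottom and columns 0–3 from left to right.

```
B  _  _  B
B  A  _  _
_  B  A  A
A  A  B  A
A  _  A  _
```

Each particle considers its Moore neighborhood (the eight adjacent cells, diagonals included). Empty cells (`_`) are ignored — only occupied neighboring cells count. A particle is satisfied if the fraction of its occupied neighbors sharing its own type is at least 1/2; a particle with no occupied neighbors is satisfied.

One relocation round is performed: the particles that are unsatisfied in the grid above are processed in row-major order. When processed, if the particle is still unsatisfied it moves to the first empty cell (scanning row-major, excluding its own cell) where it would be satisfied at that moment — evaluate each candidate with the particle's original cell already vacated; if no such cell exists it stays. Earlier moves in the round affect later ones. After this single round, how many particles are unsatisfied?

Initially unsatisfied (in order): (1,1), (2,1), (3,2).
  (1,1) → (1,2).
  (2,1) → (0,1).
  (3,2) → (0,2).
Resulting grid:
B B B B
B _ A _
_ _ A A
A A _ A
A _ A _
Unsatisfied now: (1,2).

1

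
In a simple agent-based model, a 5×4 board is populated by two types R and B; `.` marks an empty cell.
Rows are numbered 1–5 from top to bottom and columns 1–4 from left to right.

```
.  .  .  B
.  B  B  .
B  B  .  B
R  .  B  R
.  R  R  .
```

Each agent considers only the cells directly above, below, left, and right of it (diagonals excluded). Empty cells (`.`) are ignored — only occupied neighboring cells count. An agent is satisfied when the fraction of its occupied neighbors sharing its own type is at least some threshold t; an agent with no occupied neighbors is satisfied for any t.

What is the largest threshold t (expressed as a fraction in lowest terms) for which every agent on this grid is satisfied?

(1,4)B — no occupied neighbors
(2,2)B 2/2
(2,3)B 1/1
(3,1)B 1/2
(3,2)B 2/2
(3,4)B 0/1
(4,1)R 0/1
(4,3)B 0/2
(4,4)R 0/2
(5,2)R 1/1
(5,3)R 1/2
The smallest same-type fraction is 0/1 at (3,4), which reduces to 0/1. Any threshold above that leaves this agent unsatisfied.

0/1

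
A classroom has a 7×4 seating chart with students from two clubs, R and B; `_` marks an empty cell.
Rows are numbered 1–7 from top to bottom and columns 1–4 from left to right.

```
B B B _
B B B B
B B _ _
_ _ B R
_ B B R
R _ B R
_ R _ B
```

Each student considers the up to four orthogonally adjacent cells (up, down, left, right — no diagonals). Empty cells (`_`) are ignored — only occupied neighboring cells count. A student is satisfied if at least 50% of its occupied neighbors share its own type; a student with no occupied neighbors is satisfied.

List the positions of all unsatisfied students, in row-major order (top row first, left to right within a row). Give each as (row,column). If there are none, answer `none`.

(6,4), (7,4)

(1,1)B 2/2 ok
(1,2)B 3/3 ok
(1,3)B 2/2 ok
(2,1)B 3/3 ok
(2,2)B 4/4 ok
(2,3)B 3/3 ok
(2,4)B 1/1 ok
(3,1)B 2/2 ok
(3,2)B 2/2 ok
(4,3)B 1/2 ok
(4,4)R 1/2 ok
(5,2)B 1/1 ok
(5,3)B 3/4 ok
(5,4)R 2/3 ok
(6,1)R 0/0 ok
(6,3)B 1/2 ok
(6,4)R 1/3 unhappy
(7,2)R 0/0 ok
(7,4)B 0/1 unhappy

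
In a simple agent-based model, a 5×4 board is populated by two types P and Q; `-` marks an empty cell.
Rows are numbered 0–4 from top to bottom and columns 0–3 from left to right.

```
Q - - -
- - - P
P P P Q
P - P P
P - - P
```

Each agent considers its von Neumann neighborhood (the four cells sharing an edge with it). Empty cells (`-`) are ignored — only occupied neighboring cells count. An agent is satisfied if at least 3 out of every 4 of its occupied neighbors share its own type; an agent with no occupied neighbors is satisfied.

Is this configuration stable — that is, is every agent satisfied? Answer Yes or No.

No

Row 0: (0,0)Q 0/0 ok
Row 1: (1,3)P 0/1 unhappy
Row 2: (2,0)P 2/2 ok · (2,1)P 2/2 ok · (2,2)P 2/3 unhappy · (2,3)Q 0/3 unhappy
Row 3: (3,0)P 2/2 ok · (3,2)P 2/2 ok · (3,3)P 2/3 unhappy
Row 4: (4,0)P 1/1 ok · (4,3)P 1/1 ok
For instance (1,3) has only 0/1 same-type neighbors, below 3/4.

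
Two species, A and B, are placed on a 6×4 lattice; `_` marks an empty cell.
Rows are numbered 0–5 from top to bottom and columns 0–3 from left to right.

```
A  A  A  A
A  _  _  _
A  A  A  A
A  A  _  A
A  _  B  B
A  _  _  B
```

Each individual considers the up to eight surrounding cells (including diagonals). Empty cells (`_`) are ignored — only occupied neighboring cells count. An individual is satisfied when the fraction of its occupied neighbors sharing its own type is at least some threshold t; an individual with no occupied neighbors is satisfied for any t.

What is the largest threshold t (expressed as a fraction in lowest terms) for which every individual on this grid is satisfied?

Row 0: (0,0)A 2/2 · (0,1)A 3/3 · (0,2)A 2/2 · (0,3)A 1/1
Row 1: (1,0)A 4/4
Row 2: (2,0)A 4/4 · (2,1)A 5/5 · (2,2)A 4/4 · (2,3)A 2/2
Row 3: (3,0)A 4/4 · (3,1)A 5/6 · (3,3)A 2/4
Row 4: (4,0)A 3/3 · (4,2)B 2/4 · (4,3)B 2/3
Row 5: (5,0)A 1/1 · (5,3)B 2/2
The smallest same-type fraction is 2/4 at (3,3), which reduces to 1/2. Any threshold above that leaves this individual unsatisfied.

1/2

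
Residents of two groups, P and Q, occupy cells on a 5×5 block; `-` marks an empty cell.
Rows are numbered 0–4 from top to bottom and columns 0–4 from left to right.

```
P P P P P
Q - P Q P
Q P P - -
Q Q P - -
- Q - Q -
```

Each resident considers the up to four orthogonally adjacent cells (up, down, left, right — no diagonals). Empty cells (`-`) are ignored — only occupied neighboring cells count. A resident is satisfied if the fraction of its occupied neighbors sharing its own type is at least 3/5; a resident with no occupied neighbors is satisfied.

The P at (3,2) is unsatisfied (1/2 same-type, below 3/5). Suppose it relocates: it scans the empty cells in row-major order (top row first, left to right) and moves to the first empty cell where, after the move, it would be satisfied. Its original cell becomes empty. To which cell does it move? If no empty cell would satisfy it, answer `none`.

Vacating (3,2). Empty cells in order:
  (1,1): 3/4 same-type → satisfied — stop here.

(1,1)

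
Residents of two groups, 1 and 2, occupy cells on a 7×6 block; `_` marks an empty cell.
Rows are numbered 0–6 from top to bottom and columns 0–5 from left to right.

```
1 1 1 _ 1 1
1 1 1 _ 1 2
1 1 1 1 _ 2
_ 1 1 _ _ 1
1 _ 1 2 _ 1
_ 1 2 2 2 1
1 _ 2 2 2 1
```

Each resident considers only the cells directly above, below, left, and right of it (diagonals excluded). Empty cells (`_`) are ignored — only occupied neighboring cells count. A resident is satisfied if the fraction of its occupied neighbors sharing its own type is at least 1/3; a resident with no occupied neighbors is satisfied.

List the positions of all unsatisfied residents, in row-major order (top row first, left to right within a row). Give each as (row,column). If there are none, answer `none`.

(5,1)

Row 0: (0,0)1 2/2 ok · (0,1)1 3/3 ok · (0,2)1 2/2 ok · (0,4)1 2/2 ok · (0,5)1 1/2 ok
Row 1: (1,0)1 3/3 ok · (1,1)1 4/4 ok · (1,2)1 3/3 ok · (1,4)1 1/2 ok · (1,5)2 1/3 ok
Row 2: (2,0)1 2/2 ok · (2,1)1 4/4 ok · (2,2)1 4/4 ok · (2,3)1 1/1 ok · (2,5)2 1/2 ok
Row 3: (3,1)1 2/2 ok · (3,2)1 3/3 ok · (3,5)1 1/2 ok
Row 4: (4,0)1 0/0 ok · (4,2)1 1/3 ok · (4,3)2 1/2 ok · (4,5)1 2/2 ok
Row 5: (5,1)1 0/1 unhappy · (5,2)2 2/4 ok · (5,3)2 4/4 ok · (5,4)2 2/3 ok · (5,5)1 2/3 ok
Row 6: (6,0)1 0/0 ok · (6,2)2 2/2 ok · (6,3)2 3/3 ok · (6,4)2 2/3 ok · (6,5)1 1/2 ok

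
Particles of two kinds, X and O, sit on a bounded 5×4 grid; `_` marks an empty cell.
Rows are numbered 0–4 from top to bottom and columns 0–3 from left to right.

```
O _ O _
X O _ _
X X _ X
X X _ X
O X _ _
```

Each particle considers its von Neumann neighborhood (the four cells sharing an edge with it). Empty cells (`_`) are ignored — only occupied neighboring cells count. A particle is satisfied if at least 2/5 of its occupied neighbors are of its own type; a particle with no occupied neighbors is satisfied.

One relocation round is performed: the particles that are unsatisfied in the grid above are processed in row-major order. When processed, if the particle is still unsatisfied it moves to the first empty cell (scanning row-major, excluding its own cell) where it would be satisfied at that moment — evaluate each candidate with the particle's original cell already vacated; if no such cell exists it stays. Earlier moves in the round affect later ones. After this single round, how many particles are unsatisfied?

Initially unsatisfied (in order): (0,0), (1,0), (1,1), (4,0).
  (0,0) → (0,1).
  (1,0): now satisfied by earlier moves; stays.
  (1,1) → (0,0).
  (4,0) → (0,3).
Resulting grid:
O O O O
X _ _ _
X X _ X
X X _ X
_ X _ _
All satisfied now.

0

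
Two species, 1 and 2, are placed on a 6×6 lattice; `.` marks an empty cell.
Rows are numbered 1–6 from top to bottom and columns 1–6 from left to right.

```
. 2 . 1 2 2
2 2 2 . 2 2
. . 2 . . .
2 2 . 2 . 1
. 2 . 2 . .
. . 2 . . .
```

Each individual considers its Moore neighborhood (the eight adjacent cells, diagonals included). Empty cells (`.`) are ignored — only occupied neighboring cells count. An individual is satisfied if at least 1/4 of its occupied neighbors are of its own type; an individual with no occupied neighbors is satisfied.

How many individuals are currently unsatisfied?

Row 1: (1,2)2 3/3 ✓ · (1,4)1 0/3 ✗ · (1,5)2 3/4 ✓ · (1,6)2 3/3 ✓
Row 2: (2,1)2 2/2 ✓ · (2,2)2 4/4 ✓ · (2,3)2 3/4 ✓ · (2,5)2 3/4 ✓ · (2,6)2 3/3 ✓
Row 3: (3,3)2 4/4 ✓
Row 4: (4,1)2 2/2 ✓ · (4,2)2 3/3 ✓ · (4,4)2 2/2 ✓ · (4,6)1 0/0 ✓
Row 5: (5,2)2 3/3 ✓ · (5,4)2 2/2 ✓
Row 6: (6,3)2 2/2 ✓
Unsatisfied: (1,4) — 1 in total.

1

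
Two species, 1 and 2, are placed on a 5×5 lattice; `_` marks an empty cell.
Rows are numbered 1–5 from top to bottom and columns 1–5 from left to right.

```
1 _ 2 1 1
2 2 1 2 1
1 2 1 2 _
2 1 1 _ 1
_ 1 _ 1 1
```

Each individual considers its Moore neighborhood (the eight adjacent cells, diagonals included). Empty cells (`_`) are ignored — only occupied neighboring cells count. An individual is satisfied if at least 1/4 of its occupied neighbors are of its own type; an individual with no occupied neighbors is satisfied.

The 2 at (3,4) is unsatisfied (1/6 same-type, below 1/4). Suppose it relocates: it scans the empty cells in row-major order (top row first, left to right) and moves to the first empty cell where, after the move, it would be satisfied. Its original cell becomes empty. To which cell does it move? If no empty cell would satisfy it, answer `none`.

(1,2)

Vacating (3,4). Empty cells in order:
  (1,2): 3/5 same-type → satisfied — stop here.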